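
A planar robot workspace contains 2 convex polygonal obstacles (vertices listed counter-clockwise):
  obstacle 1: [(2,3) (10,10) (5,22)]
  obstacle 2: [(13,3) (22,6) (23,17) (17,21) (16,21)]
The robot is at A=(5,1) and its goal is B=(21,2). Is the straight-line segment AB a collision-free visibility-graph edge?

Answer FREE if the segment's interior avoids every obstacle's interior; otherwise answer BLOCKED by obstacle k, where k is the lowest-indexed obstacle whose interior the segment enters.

FREE

Obstacle 1 [(2,3) (10,10) (5,22)]:
  edge (2,3)–(10,10): clear
  edge (10,10)–(5,22): clear
  edge (5,22)–(2,3): clear
  midpoint (13,3/2) outside
  → clear
Obstacle 2 [(13,3) (22,6) (23,17) (17,21) (16,21)]:
  edge (13,3)–(22,6): clear
  edge (22,6)–(23,17): clear
  edge (23,17)–(17,21): clear
  edge (17,21)–(16,21): clear
  edge (16,21)–(13,3): clear
  midpoint (13,3/2) outside
  → clear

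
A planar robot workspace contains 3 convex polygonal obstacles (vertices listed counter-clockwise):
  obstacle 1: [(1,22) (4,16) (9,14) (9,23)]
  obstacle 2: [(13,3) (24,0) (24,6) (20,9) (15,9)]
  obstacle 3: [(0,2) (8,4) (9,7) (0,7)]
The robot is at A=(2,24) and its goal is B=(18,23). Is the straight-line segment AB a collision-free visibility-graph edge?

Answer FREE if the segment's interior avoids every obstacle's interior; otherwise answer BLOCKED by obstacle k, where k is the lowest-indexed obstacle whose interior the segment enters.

Obstacle 1 [(1,22) (4,16) (9,14) (9,23)]:
  edge (1,22)–(4,16): clear
  edge (4,16)–(9,14): clear
  edge (9,14)–(9,23): clear
  edge (9,23)–(1,22): clear
  midpoint (10,47/2) outside
  → clear
Obstacle 2 [(13,3) (24,0) (24,6) (20,9) (15,9)]:
  edge (13,3)–(24,0): clear
  edge (24,0)–(24,6): clear
  edge (24,6)–(20,9): clear
  edge (20,9)–(15,9): clear
  edge (15,9)–(13,3): clear
  midpoint (10,47/2) outside
  → clear
Obstacle 3 [(0,2) (8,4) (9,7) (0,7)]:
  edge (0,2)–(8,4): clear
  edge (8,4)–(9,7): clear
  edge (9,7)–(0,7): clear
  edge (0,7)–(0,2): clear
  midpoint (10,47/2) outside
  → clear

FREE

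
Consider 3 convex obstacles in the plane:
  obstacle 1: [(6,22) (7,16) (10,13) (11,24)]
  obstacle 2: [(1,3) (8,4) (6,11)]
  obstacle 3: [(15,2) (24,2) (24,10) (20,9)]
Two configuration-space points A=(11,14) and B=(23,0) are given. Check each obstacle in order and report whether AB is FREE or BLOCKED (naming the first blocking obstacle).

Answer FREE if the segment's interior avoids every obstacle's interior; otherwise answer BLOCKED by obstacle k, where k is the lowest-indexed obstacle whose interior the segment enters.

Obstacle 1 [(6,22) (7,16) (10,13) (11,24)]:
  edge (6,22)–(7,16): clear
  edge (7,16)–(10,13): clear
  edge (10,13)–(11,24): clear
  edge (11,24)–(6,22): clear
  midpoint (17,7) outside
  → clear
Obstacle 2 [(1,3) (8,4) (6,11)]:
  edge (1,3)–(8,4): clear
  edge (8,4)–(6,11): clear
  edge (6,11)–(1,3): clear
  midpoint (17,7) outside
  → clear
Obstacle 3 [(15,2) (24,2) (24,10) (20,9)]:
  edge (15,2)–(24,2): crosses AB
  edge (24,2)–(24,10): clear
  edge (24,10)–(20,9): clear
  edge (20,9)–(15,2): crosses AB
  → BLOCKED

BLOCKED by obstacle 3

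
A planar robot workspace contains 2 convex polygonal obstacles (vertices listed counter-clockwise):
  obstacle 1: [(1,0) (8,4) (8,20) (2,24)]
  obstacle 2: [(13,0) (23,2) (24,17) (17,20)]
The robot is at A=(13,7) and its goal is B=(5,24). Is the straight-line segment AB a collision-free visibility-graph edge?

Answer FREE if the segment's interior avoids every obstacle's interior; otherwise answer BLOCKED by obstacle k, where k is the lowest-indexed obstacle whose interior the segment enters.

BLOCKED by obstacle 1

Obstacle 1 [(1,0) (8,4) (8,20) (2,24)]:
  edge (1,0)–(8,4): clear
  edge (8,4)–(8,20): crosses AB
  edge (8,20)–(2,24): crosses AB
  edge (2,24)–(1,0): clear
  → BLOCKED
Obstacle 2 [(13,0) (23,2) (24,17) (17,20)]:
  edge (13,0)–(23,2): clear
  edge (23,2)–(24,17): clear
  edge (24,17)–(17,20): clear
  edge (17,20)–(13,0): clear
  midpoint (9,31/2) outside
  → clear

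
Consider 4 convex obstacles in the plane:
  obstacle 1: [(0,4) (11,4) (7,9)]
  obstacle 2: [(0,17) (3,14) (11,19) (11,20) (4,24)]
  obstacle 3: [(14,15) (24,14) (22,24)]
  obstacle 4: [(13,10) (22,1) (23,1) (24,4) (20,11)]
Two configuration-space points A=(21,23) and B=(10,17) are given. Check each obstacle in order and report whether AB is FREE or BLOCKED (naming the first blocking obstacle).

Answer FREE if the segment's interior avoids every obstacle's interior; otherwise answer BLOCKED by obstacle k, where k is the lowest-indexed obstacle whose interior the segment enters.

Obstacle 1 [(0,4) (11,4) (7,9)]:
  edge (0,4)–(11,4): clear
  edge (11,4)–(7,9): clear
  edge (7,9)–(0,4): clear
  midpoint (31/2,20) outside
  → clear
Obstacle 2 [(0,17) (3,14) (11,19) (11,20) (4,24)]:
  edge (0,17)–(3,14): clear
  edge (3,14)–(11,19): clear
  edge (11,19)–(11,20): clear
  edge (11,20)–(4,24): clear
  edge (4,24)–(0,17): clear
  midpoint (31/2,20) outside
  → clear
Obstacle 3 [(14,15) (24,14) (22,24)]:
  edge (14,15)–(24,14): clear
  edge (24,14)–(22,24): clear
  edge (22,24)–(14,15): clear
  midpoint (31/2,20) outside
  → clear
Obstacle 4 [(13,10) (22,1) (23,1) (24,4) (20,11)]:
  edge (13,10)–(22,1): clear
  edge (22,1)–(23,1): clear
  edge (23,1)–(24,4): clear
  edge (24,4)–(20,11): clear
  edge (20,11)–(13,10): clear
  midpoint (31/2,20) outside
  → clear

FREE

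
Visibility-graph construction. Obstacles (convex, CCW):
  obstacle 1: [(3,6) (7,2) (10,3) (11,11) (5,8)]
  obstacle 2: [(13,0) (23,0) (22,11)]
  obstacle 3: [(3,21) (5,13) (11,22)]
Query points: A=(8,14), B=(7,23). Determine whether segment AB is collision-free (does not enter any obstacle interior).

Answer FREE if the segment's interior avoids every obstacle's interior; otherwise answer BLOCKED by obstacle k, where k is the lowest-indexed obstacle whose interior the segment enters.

BLOCKED by obstacle 3

Obstacle 1 [(3,6) (7,2) (10,3) (11,11) (5,8)]:
  edge (3,6)–(7,2): clear
  edge (7,2)–(10,3): clear
  edge (10,3)–(11,11): clear
  edge (11,11)–(5,8): clear
  edge (5,8)–(3,6): clear
  midpoint (15/2,37/2) outside
  → clear
Obstacle 2 [(13,0) (23,0) (22,11)]:
  edge (13,0)–(23,0): clear
  edge (23,0)–(22,11): clear
  edge (22,11)–(13,0): clear
  midpoint (15/2,37/2) outside
  → clear
Obstacle 3 [(3,21) (5,13) (11,22)]:
  edge (3,21)–(5,13): clear
  edge (5,13)–(11,22): crosses AB
  edge (11,22)–(3,21): crosses AB
  → BLOCKED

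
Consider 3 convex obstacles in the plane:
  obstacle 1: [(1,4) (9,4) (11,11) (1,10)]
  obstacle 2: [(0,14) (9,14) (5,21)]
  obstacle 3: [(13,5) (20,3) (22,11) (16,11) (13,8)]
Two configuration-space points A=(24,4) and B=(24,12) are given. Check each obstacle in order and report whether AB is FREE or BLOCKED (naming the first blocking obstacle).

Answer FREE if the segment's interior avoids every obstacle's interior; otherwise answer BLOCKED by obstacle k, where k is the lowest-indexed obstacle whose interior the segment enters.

FREE

Obstacle 1 [(1,4) (9,4) (11,11) (1,10)]:
  edge (1,4)–(9,4): clear
  edge (9,4)–(11,11): clear
  edge (11,11)–(1,10): clear
  edge (1,10)–(1,4): clear
  midpoint (24,8) outside
  → clear
Obstacle 2 [(0,14) (9,14) (5,21)]:
  edge (0,14)–(9,14): clear
  edge (9,14)–(5,21): clear
  edge (5,21)–(0,14): clear
  midpoint (24,8) outside
  → clear
Obstacle 3 [(13,5) (20,3) (22,11) (16,11) (13,8)]:
  edge (13,5)–(20,3): clear
  edge (20,3)–(22,11): clear
  edge (22,11)–(16,11): clear
  edge (16,11)–(13,8): clear
  edge (13,8)–(13,5): clear
  midpoint (24,8) outside
  → clear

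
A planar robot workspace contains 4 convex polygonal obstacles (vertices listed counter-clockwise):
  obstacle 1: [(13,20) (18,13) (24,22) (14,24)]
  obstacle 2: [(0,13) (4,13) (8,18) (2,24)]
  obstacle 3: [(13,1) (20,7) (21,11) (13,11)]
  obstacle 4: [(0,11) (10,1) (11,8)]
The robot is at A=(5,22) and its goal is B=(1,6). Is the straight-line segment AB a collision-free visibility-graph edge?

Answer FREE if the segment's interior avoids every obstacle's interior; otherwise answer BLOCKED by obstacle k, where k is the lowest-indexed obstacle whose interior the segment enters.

BLOCKED by obstacle 2

Obstacle 1 [(13,20) (18,13) (24,22) (14,24)]:
  edge (13,20)–(18,13): clear
  edge (18,13)–(24,22): clear
  edge (24,22)–(14,24): clear
  edge (14,24)–(13,20): clear
  midpoint (3,14) outside
  → clear
Obstacle 2 [(0,13) (4,13) (8,18) (2,24)]:
  edge (0,13)–(4,13): crosses AB
  edge (4,13)–(8,18): clear
  edge (8,18)–(2,24): crosses AB
  edge (2,24)–(0,13): clear
  → BLOCKED
Obstacle 3 [(13,1) (20,7) (21,11) (13,11)]:
  edge (13,1)–(20,7): clear
  edge (20,7)–(21,11): clear
  edge (21,11)–(13,11): clear
  edge (13,11)–(13,1): clear
  midpoint (3,14) outside
  → clear
Obstacle 4 [(0,11) (10,1) (11,8)]:
  edge (0,11)–(10,1): crosses AB
  edge (10,1)–(11,8): clear
  edge (11,8)–(0,11): crosses AB
  → BLOCKED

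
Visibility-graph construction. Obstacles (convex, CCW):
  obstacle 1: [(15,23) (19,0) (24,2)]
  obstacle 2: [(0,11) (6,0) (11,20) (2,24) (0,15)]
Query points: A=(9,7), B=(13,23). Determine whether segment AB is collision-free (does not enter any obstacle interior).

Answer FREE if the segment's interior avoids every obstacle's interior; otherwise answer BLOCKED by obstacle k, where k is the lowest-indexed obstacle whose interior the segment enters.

FREE

Obstacle 1 [(15,23) (19,0) (24,2)]:
  edge (15,23)–(19,0): clear
  edge (19,0)–(24,2): clear
  edge (24,2)–(15,23): clear
  midpoint (11,15) outside
  → clear
Obstacle 2 [(0,11) (6,0) (11,20) (2,24) (0,15)]:
  edge (0,11)–(6,0): clear
  edge (6,0)–(11,20): clear
  edge (11,20)–(2,24): clear
  edge (2,24)–(0,15): clear
  edge (0,15)–(0,11): clear
  midpoint (11,15) outside
  → clear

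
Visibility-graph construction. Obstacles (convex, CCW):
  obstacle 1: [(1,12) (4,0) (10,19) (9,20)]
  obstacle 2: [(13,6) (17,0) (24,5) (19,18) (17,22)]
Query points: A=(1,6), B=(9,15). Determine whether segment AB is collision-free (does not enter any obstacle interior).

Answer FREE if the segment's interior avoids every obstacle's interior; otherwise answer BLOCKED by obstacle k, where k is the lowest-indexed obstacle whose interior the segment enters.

BLOCKED by obstacle 1

Obstacle 1 [(1,12) (4,0) (10,19) (9,20)]:
  edge (1,12)–(4,0): crosses AB
  edge (4,0)–(10,19): crosses AB
  edge (10,19)–(9,20): clear
  edge (9,20)–(1,12): clear
  → BLOCKED
Obstacle 2 [(13,6) (17,0) (24,5) (19,18) (17,22)]:
  edge (13,6)–(17,0): clear
  edge (17,0)–(24,5): clear
  edge (24,5)–(19,18): clear
  edge (19,18)–(17,22): clear
  edge (17,22)–(13,6): clear
  midpoint (5,21/2) outside
  → clear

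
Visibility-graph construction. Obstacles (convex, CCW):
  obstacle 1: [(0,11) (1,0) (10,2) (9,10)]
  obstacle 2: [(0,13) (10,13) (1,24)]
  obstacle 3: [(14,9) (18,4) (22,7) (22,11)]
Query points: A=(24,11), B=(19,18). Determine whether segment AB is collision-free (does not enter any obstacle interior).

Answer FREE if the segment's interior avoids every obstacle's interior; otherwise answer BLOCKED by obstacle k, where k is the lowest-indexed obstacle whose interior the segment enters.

Obstacle 1 [(0,11) (1,0) (10,2) (9,10)]:
  edge (0,11)–(1,0): clear
  edge (1,0)–(10,2): clear
  edge (10,2)–(9,10): clear
  edge (9,10)–(0,11): clear
  midpoint (43/2,29/2) outside
  → clear
Obstacle 2 [(0,13) (10,13) (1,24)]:
  edge (0,13)–(10,13): clear
  edge (10,13)–(1,24): clear
  edge (1,24)–(0,13): clear
  midpoint (43/2,29/2) outside
  → clear
Obstacle 3 [(14,9) (18,4) (22,7) (22,11)]:
  edge (14,9)–(18,4): clear
  edge (18,4)–(22,7): clear
  edge (22,7)–(22,11): clear
  edge (22,11)–(14,9): clear
  midpoint (43/2,29/2) outside
  → clear

FREE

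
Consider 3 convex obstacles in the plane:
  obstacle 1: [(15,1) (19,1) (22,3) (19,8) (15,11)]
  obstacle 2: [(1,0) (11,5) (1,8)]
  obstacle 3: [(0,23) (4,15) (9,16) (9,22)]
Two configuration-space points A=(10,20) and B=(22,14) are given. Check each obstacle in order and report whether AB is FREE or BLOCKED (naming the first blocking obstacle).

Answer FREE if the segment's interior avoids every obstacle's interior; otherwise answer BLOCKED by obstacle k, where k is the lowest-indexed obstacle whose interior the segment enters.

FREE

Obstacle 1 [(15,1) (19,1) (22,3) (19,8) (15,11)]:
  edge (15,1)–(19,1): clear
  edge (19,1)–(22,3): clear
  edge (22,3)–(19,8): clear
  edge (19,8)–(15,11): clear
  edge (15,11)–(15,1): clear
  midpoint (16,17) outside
  → clear
Obstacle 2 [(1,0) (11,5) (1,8)]:
  edge (1,0)–(11,5): clear
  edge (11,5)–(1,8): clear
  edge (1,8)–(1,0): clear
  midpoint (16,17) outside
  → clear
Obstacle 3 [(0,23) (4,15) (9,16) (9,22)]:
  edge (0,23)–(4,15): clear
  edge (4,15)–(9,16): clear
  edge (9,16)–(9,22): clear
  edge (9,22)–(0,23): clear
  midpoint (16,17) outside
  → clear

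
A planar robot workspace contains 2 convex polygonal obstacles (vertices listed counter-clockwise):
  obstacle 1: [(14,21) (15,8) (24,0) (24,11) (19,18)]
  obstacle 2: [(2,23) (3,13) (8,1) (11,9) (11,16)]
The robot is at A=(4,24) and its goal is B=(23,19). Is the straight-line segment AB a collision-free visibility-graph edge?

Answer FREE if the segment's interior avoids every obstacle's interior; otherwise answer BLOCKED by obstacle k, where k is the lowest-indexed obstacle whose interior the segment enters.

Obstacle 1 [(14,21) (15,8) (24,0) (24,11) (19,18)]:
  edge (14,21)–(15,8): clear
  edge (15,8)–(24,0): clear
  edge (24,0)–(24,11): clear
  edge (24,11)–(19,18): clear
  edge (19,18)–(14,21): clear
  midpoint (27/2,43/2) outside
  → clear
Obstacle 2 [(2,23) (3,13) (8,1) (11,9) (11,16)]:
  edge (2,23)–(3,13): clear
  edge (3,13)–(8,1): clear
  edge (8,1)–(11,9): clear
  edge (11,9)–(11,16): clear
  edge (11,16)–(2,23): clear
  midpoint (27/2,43/2) outside
  → clear

FREE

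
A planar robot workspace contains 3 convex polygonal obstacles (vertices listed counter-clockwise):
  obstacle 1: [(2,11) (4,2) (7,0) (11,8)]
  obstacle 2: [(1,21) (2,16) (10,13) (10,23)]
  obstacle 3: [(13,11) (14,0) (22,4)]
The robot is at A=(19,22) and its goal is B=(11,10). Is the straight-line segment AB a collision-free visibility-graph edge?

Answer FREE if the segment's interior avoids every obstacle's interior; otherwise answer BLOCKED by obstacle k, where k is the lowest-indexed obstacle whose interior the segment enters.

Obstacle 1 [(2,11) (4,2) (7,0) (11,8)]:
  edge (2,11)–(4,2): clear
  edge (4,2)–(7,0): clear
  edge (7,0)–(11,8): clear
  edge (11,8)–(2,11): clear
  midpoint (15,16) outside
  → clear
Obstacle 2 [(1,21) (2,16) (10,13) (10,23)]:
  edge (1,21)–(2,16): clear
  edge (2,16)–(10,13): clear
  edge (10,13)–(10,23): clear
  edge (10,23)–(1,21): clear
  midpoint (15,16) outside
  → clear
Obstacle 3 [(13,11) (14,0) (22,4)]:
  edge (13,11)–(14,0): clear
  edge (14,0)–(22,4): clear
  edge (22,4)–(13,11): clear
  midpoint (15,16) outside
  → clear

FREE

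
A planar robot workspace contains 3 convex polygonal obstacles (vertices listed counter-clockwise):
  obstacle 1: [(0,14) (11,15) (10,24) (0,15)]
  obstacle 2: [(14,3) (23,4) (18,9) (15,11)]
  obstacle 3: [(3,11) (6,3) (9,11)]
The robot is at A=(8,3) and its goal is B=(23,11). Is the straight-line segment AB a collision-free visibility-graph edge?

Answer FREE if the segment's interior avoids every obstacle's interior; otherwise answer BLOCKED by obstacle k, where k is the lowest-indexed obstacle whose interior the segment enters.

BLOCKED by obstacle 2

Obstacle 1 [(0,14) (11,15) (10,24) (0,15)]:
  edge (0,14)–(11,15): clear
  edge (11,15)–(10,24): clear
  edge (10,24)–(0,15): clear
  edge (0,15)–(0,14): clear
  midpoint (31/2,7) outside
  → clear
Obstacle 2 [(14,3) (23,4) (18,9) (15,11)]:
  edge (14,3)–(23,4): clear
  edge (23,4)–(18,9): crosses AB
  edge (18,9)–(15,11): clear
  edge (15,11)–(14,3): crosses AB
  → BLOCKED
Obstacle 3 [(3,11) (6,3) (9,11)]:
  edge (3,11)–(6,3): clear
  edge (6,3)–(9,11): clear
  edge (9,11)–(3,11): clear
  midpoint (31/2,7) outside
  → clear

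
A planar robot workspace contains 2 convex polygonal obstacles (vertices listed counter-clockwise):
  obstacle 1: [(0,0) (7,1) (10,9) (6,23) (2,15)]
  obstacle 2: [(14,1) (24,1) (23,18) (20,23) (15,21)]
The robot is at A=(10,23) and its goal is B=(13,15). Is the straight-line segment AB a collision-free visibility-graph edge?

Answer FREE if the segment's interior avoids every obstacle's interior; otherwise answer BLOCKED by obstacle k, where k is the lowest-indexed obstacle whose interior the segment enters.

Obstacle 1 [(0,0) (7,1) (10,9) (6,23) (2,15)]:
  edge (0,0)–(7,1): clear
  edge (7,1)–(10,9): clear
  edge (10,9)–(6,23): clear
  edge (6,23)–(2,15): clear
  edge (2,15)–(0,0): clear
  midpoint (23/2,19) outside
  → clear
Obstacle 2 [(14,1) (24,1) (23,18) (20,23) (15,21)]:
  edge (14,1)–(24,1): clear
  edge (24,1)–(23,18): clear
  edge (23,18)–(20,23): clear
  edge (20,23)–(15,21): clear
  edge (15,21)–(14,1): clear
  midpoint (23/2,19) outside
  → clear

FREE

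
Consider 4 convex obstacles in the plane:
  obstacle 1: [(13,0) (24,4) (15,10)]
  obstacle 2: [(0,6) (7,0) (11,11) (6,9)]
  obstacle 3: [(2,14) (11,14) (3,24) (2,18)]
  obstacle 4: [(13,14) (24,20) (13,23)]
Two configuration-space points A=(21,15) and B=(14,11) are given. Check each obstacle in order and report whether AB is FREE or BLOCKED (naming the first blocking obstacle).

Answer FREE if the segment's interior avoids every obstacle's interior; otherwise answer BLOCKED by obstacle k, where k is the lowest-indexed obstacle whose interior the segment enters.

Obstacle 1 [(13,0) (24,4) (15,10)]:
  edge (13,0)–(24,4): clear
  edge (24,4)–(15,10): clear
  edge (15,10)–(13,0): clear
  midpoint (35/2,13) outside
  → clear
Obstacle 2 [(0,6) (7,0) (11,11) (6,9)]:
  edge (0,6)–(7,0): clear
  edge (7,0)–(11,11): clear
  edge (11,11)–(6,9): clear
  edge (6,9)–(0,6): clear
  midpoint (35/2,13) outside
  → clear
Obstacle 3 [(2,14) (11,14) (3,24) (2,18)]:
  edge (2,14)–(11,14): clear
  edge (11,14)–(3,24): clear
  edge (3,24)–(2,18): clear
  edge (2,18)–(2,14): clear
  midpoint (35/2,13) outside
  → clear
Obstacle 4 [(13,14) (24,20) (13,23)]:
  edge (13,14)–(24,20): clear
  edge (24,20)–(13,23): clear
  edge (13,23)–(13,14): clear
  midpoint (35/2,13) outside
  → clear

FREE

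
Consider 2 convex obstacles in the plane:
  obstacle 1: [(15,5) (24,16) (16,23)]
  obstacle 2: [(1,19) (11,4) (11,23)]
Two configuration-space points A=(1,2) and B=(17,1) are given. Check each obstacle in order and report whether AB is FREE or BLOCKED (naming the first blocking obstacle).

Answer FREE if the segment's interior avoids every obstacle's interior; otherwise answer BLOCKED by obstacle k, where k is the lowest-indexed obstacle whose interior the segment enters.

FREE

Obstacle 1 [(15,5) (24,16) (16,23)]:
  edge (15,5)–(24,16): clear
  edge (24,16)–(16,23): clear
  edge (16,23)–(15,5): clear
  midpoint (9,3/2) outside
  → clear
Obstacle 2 [(1,19) (11,4) (11,23)]:
  edge (1,19)–(11,4): clear
  edge (11,4)–(11,23): clear
  edge (11,23)–(1,19): clear
  midpoint (9,3/2) outside
  → clear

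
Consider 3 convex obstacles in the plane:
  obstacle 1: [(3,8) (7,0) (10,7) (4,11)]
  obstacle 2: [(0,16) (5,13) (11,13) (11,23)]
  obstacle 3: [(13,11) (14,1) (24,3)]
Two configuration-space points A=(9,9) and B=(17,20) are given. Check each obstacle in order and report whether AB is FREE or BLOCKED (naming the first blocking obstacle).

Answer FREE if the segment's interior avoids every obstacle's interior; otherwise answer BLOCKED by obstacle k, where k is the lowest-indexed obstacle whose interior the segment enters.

Obstacle 1 [(3,8) (7,0) (10,7) (4,11)]:
  edge (3,8)–(7,0): clear
  edge (7,0)–(10,7): clear
  edge (10,7)–(4,11): clear
  edge (4,11)–(3,8): clear
  midpoint (13,29/2) outside
  → clear
Obstacle 2 [(0,16) (5,13) (11,13) (11,23)]:
  edge (0,16)–(5,13): clear
  edge (5,13)–(11,13): clear
  edge (11,13)–(11,23): clear
  edge (11,23)–(0,16): clear
  midpoint (13,29/2) outside
  → clear
Obstacle 3 [(13,11) (14,1) (24,3)]:
  edge (13,11)–(14,1): clear
  edge (14,1)–(24,3): clear
  edge (24,3)–(13,11): clear
  midpoint (13,29/2) outside
  → clear

FREE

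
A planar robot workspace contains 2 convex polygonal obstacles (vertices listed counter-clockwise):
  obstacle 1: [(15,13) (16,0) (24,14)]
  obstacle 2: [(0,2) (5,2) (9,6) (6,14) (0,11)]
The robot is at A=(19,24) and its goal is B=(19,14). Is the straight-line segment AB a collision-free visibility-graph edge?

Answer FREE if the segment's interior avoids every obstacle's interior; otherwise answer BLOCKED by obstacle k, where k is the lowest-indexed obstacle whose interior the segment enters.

Obstacle 1 [(15,13) (16,0) (24,14)]:
  edge (15,13)–(16,0): clear
  edge (16,0)–(24,14): clear
  edge (24,14)–(15,13): clear
  midpoint (19,19) outside
  → clear
Obstacle 2 [(0,2) (5,2) (9,6) (6,14) (0,11)]:
  edge (0,2)–(5,2): clear
  edge (5,2)–(9,6): clear
  edge (9,6)–(6,14): clear
  edge (6,14)–(0,11): clear
  edge (0,11)–(0,2): clear
  midpoint (19,19) outside
  → clear

FREE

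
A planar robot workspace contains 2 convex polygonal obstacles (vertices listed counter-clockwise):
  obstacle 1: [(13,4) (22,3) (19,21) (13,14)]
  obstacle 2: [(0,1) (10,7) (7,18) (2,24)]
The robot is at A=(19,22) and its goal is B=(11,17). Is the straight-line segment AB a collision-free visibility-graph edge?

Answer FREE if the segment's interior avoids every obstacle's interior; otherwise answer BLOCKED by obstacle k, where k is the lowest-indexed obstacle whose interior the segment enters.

FREE

Obstacle 1 [(13,4) (22,3) (19,21) (13,14)]:
  edge (13,4)–(22,3): clear
  edge (22,3)–(19,21): clear
  edge (19,21)–(13,14): clear
  edge (13,14)–(13,4): clear
  midpoint (15,39/2) outside
  → clear
Obstacle 2 [(0,1) (10,7) (7,18) (2,24)]:
  edge (0,1)–(10,7): clear
  edge (10,7)–(7,18): clear
  edge (7,18)–(2,24): clear
  edge (2,24)–(0,1): clear
  midpoint (15,39/2) outside
  → clear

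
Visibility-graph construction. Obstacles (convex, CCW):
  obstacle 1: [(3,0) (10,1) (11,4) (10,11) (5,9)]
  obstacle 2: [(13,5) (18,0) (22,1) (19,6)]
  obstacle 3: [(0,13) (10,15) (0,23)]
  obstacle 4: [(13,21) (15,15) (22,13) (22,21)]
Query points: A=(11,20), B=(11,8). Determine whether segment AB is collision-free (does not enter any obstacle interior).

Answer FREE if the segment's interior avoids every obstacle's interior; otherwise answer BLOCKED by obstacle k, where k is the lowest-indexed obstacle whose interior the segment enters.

FREE

Obstacle 1 [(3,0) (10,1) (11,4) (10,11) (5,9)]:
  edge (3,0)–(10,1): clear
  edge (10,1)–(11,4): clear
  edge (11,4)–(10,11): clear
  edge (10,11)–(5,9): clear
  edge (5,9)–(3,0): clear
  midpoint (11,14) outside
  → clear
Obstacle 2 [(13,5) (18,0) (22,1) (19,6)]:
  edge (13,5)–(18,0): clear
  edge (18,0)–(22,1): clear
  edge (22,1)–(19,6): clear
  edge (19,6)–(13,5): clear
  midpoint (11,14) outside
  → clear
Obstacle 3 [(0,13) (10,15) (0,23)]:
  edge (0,13)–(10,15): clear
  edge (10,15)–(0,23): clear
  edge (0,23)–(0,13): clear
  midpoint (11,14) outside
  → clear
Obstacle 4 [(13,21) (15,15) (22,13) (22,21)]:
  edge (13,21)–(15,15): clear
  edge (15,15)–(22,13): clear
  edge (22,13)–(22,21): clear
  edge (22,21)–(13,21): clear
  midpoint (11,14) outside
  → clear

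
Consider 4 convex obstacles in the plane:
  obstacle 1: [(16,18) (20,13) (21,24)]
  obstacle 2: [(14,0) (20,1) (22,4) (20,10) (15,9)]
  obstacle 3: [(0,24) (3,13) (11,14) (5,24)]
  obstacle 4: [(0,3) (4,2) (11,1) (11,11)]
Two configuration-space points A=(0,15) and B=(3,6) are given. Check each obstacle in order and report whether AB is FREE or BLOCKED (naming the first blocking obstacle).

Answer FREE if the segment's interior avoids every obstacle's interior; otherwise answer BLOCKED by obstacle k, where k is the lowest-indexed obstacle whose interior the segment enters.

FREE

Obstacle 1 [(16,18) (20,13) (21,24)]:
  edge (16,18)–(20,13): clear
  edge (20,13)–(21,24): clear
  edge (21,24)–(16,18): clear
  midpoint (3/2,21/2) outside
  → clear
Obstacle 2 [(14,0) (20,1) (22,4) (20,10) (15,9)]:
  edge (14,0)–(20,1): clear
  edge (20,1)–(22,4): clear
  edge (22,4)–(20,10): clear
  edge (20,10)–(15,9): clear
  edge (15,9)–(14,0): clear
  midpoint (3/2,21/2) outside
  → clear
Obstacle 3 [(0,24) (3,13) (11,14) (5,24)]:
  edge (0,24)–(3,13): clear
  edge (3,13)–(11,14): clear
  edge (11,14)–(5,24): clear
  edge (5,24)–(0,24): clear
  midpoint (3/2,21/2) outside
  → clear
Obstacle 4 [(0,3) (4,2) (11,1) (11,11)]:
  edge (0,3)–(4,2): clear
  edge (4,2)–(11,1): clear
  edge (11,1)–(11,11): clear
  edge (11,11)–(0,3): clear
  midpoint (3/2,21/2) outside
  → clear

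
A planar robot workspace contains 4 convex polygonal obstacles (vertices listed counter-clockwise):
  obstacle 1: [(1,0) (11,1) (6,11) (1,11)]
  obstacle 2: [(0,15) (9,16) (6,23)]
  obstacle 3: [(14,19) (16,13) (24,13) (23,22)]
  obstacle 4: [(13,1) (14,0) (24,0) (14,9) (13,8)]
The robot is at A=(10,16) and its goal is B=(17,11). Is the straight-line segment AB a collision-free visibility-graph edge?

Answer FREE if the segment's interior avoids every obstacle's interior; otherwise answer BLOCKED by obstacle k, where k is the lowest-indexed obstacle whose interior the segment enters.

Obstacle 1 [(1,0) (11,1) (6,11) (1,11)]:
  edge (1,0)–(11,1): clear
  edge (11,1)–(6,11): clear
  edge (6,11)–(1,11): clear
  edge (1,11)–(1,0): clear
  midpoint (27/2,27/2) outside
  → clear
Obstacle 2 [(0,15) (9,16) (6,23)]:
  edge (0,15)–(9,16): clear
  edge (9,16)–(6,23): clear
  edge (6,23)–(0,15): clear
  midpoint (27/2,27/2) outside
  → clear
Obstacle 3 [(14,19) (16,13) (24,13) (23,22)]:
  edge (14,19)–(16,13): clear
  edge (16,13)–(24,13): clear
  edge (24,13)–(23,22): clear
  edge (23,22)–(14,19): clear
  midpoint (27/2,27/2) outside
  → clear
Obstacle 4 [(13,1) (14,0) (24,0) (14,9) (13,8)]:
  edge (13,1)–(14,0): clear
  edge (14,0)–(24,0): clear
  edge (24,0)–(14,9): clear
  edge (14,9)–(13,8): clear
  edge (13,8)–(13,1): clear
  midpoint (27/2,27/2) outside
  → clear

FREE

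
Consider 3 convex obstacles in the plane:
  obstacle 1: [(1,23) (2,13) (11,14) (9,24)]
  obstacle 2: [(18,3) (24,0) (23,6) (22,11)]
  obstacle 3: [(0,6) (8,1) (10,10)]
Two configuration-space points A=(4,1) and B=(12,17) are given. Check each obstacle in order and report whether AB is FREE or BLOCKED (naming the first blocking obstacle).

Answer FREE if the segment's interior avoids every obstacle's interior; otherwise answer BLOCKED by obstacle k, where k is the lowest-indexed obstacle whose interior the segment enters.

Obstacle 1 [(1,23) (2,13) (11,14) (9,24)]:
  edge (1,23)–(2,13): clear
  edge (2,13)–(11,14): crosses AB
  edge (11,14)–(9,24): crosses AB
  edge (9,24)–(1,23): clear
  → BLOCKED
Obstacle 2 [(18,3) (24,0) (23,6) (22,11)]:
  edge (18,3)–(24,0): clear
  edge (24,0)–(23,6): clear
  edge (23,6)–(22,11): clear
  edge (22,11)–(18,3): clear
  midpoint (8,9) outside
  → clear
Obstacle 3 [(0,6) (8,1) (10,10)]:
  edge (0,6)–(8,1): crosses AB
  edge (8,1)–(10,10): clear
  edge (10,10)–(0,6): crosses AB
  → BLOCKED

BLOCKED by obstacle 1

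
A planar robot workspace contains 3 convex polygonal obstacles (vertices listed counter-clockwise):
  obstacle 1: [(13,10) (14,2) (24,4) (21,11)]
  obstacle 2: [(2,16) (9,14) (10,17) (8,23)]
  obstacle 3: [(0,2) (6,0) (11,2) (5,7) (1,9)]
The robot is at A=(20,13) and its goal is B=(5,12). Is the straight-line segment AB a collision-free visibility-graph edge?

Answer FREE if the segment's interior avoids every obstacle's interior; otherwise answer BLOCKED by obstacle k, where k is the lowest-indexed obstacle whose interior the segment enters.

Obstacle 1 [(13,10) (14,2) (24,4) (21,11)]:
  edge (13,10)–(14,2): clear
  edge (14,2)–(24,4): clear
  edge (24,4)–(21,11): clear
  edge (21,11)–(13,10): clear
  midpoint (25/2,25/2) outside
  → clear
Obstacle 2 [(2,16) (9,14) (10,17) (8,23)]:
  edge (2,16)–(9,14): clear
  edge (9,14)–(10,17): clear
  edge (10,17)–(8,23): clear
  edge (8,23)–(2,16): clear
  midpoint (25/2,25/2) outside
  → clear
Obstacle 3 [(0,2) (6,0) (11,2) (5,7) (1,9)]:
  edge (0,2)–(6,0): clear
  edge (6,0)–(11,2): clear
  edge (11,2)–(5,7): clear
  edge (5,7)–(1,9): clear
  edge (1,9)–(0,2): clear
  midpoint (25/2,25/2) outside
  → clear

FREE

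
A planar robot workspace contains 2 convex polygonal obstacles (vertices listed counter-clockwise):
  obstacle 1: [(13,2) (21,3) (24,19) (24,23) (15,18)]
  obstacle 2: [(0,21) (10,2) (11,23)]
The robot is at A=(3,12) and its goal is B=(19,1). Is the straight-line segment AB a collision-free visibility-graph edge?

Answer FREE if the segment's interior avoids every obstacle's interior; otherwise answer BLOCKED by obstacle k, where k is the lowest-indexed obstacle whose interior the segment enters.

Obstacle 1 [(13,2) (21,3) (24,19) (24,23) (15,18)]:
  edge (13,2)–(21,3): crosses AB
  edge (21,3)–(24,19): clear
  edge (24,19)–(24,23): clear
  edge (24,23)–(15,18): clear
  edge (15,18)–(13,2): crosses AB
  → BLOCKED
Obstacle 2 [(0,21) (10,2) (11,23)]:
  edge (0,21)–(10,2): crosses AB
  edge (10,2)–(11,23): crosses AB
  edge (11,23)–(0,21): clear
  → BLOCKED

BLOCKED by obstacle 1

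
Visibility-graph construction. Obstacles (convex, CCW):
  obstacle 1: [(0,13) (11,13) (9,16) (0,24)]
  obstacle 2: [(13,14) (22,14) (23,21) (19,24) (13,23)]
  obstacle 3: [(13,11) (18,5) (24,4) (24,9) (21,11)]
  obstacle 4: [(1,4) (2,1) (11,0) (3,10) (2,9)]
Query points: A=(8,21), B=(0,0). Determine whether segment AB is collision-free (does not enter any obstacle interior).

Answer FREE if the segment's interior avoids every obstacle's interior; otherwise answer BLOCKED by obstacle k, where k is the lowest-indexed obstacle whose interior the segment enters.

BLOCKED by obstacle 1

Obstacle 1 [(0,13) (11,13) (9,16) (0,24)]:
  edge (0,13)–(11,13): crosses AB
  edge (11,13)–(9,16): clear
  edge (9,16)–(0,24): crosses AB
  edge (0,24)–(0,13): clear
  → BLOCKED
Obstacle 2 [(13,14) (22,14) (23,21) (19,24) (13,23)]:
  edge (13,14)–(22,14): clear
  edge (22,14)–(23,21): clear
  edge (23,21)–(19,24): clear
  edge (19,24)–(13,23): clear
  edge (13,23)–(13,14): clear
  midpoint (4,21/2) outside
  → clear
Obstacle 3 [(13,11) (18,5) (24,4) (24,9) (21,11)]:
  edge (13,11)–(18,5): clear
  edge (18,5)–(24,4): clear
  edge (24,4)–(24,9): clear
  edge (24,9)–(21,11): clear
  edge (21,11)–(13,11): clear
  midpoint (4,21/2) outside
  → clear
Obstacle 4 [(1,4) (2,1) (11,0) (3,10) (2,9)]:
  edge (1,4)–(2,1): crosses AB
  edge (2,1)–(11,0): clear
  edge (11,0)–(3,10): crosses AB
  edge (3,10)–(2,9): clear
  edge (2,9)–(1,4): clear
  → BLOCKED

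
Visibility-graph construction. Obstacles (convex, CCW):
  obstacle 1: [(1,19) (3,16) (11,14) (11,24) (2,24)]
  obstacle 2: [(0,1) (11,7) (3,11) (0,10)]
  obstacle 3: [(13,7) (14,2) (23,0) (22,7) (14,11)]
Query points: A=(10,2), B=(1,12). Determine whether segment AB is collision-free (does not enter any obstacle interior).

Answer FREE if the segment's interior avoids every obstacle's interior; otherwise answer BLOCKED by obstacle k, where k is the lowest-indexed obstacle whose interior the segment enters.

Obstacle 1 [(1,19) (3,16) (11,14) (11,24) (2,24)]:
  edge (1,19)–(3,16): clear
  edge (3,16)–(11,14): clear
  edge (11,14)–(11,24): clear
  edge (11,24)–(2,24): clear
  edge (2,24)–(1,19): clear
  midpoint (11/2,7) outside
  → clear
Obstacle 2 [(0,1) (11,7) (3,11) (0,10)]:
  edge (0,1)–(11,7): crosses AB
  edge (11,7)–(3,11): clear
  edge (3,11)–(0,10): crosses AB
  edge (0,10)–(0,1): clear
  → BLOCKED
Obstacle 3 [(13,7) (14,2) (23,0) (22,7) (14,11)]:
  edge (13,7)–(14,2): clear
  edge (14,2)–(23,0): clear
  edge (23,0)–(22,7): clear
  edge (22,7)–(14,11): clear
  edge (14,11)–(13,7): clear
  midpoint (11/2,7) outside
  → clear

BLOCKED by obstacle 2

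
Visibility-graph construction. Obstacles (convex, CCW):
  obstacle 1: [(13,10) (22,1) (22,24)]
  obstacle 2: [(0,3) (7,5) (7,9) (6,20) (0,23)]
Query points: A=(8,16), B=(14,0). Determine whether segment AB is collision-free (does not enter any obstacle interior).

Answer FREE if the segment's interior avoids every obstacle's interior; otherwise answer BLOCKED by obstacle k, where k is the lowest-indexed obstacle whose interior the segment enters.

Obstacle 1 [(13,10) (22,1) (22,24)]:
  edge (13,10)–(22,1): clear
  edge (22,1)–(22,24): clear
  edge (22,24)–(13,10): clear
  midpoint (11,8) outside
  → clear
Obstacle 2 [(0,3) (7,5) (7,9) (6,20) (0,23)]:
  edge (0,3)–(7,5): clear
  edge (7,5)–(7,9): clear
  edge (7,9)–(6,20): clear
  edge (6,20)–(0,23): clear
  edge (0,23)–(0,3): clear
  midpoint (11,8) outside
  → clear

FREE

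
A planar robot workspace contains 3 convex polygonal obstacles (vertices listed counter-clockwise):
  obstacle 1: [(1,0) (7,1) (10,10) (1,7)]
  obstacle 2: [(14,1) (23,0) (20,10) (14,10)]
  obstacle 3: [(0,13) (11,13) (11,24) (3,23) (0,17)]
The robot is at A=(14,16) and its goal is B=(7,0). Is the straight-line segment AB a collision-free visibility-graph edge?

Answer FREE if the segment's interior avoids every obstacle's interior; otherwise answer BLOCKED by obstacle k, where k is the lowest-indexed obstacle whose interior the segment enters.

Obstacle 1 [(1,0) (7,1) (10,10) (1,7)]:
  edge (1,0)–(7,1): clear
  edge (7,1)–(10,10): clear
  edge (10,10)–(1,7): clear
  edge (1,7)–(1,0): clear
  midpoint (21/2,8) outside
  → clear
Obstacle 2 [(14,1) (23,0) (20,10) (14,10)]:
  edge (14,1)–(23,0): clear
  edge (23,0)–(20,10): clear
  edge (20,10)–(14,10): clear
  edge (14,10)–(14,1): clear
  midpoint (21/2,8) outside
  → clear
Obstacle 3 [(0,13) (11,13) (11,24) (3,23) (0,17)]:
  edge (0,13)–(11,13): clear
  edge (11,13)–(11,24): clear
  edge (11,24)–(3,23): clear
  edge (3,23)–(0,17): clear
  edge (0,17)–(0,13): clear
  midpoint (21/2,8) outside
  → clear

FREE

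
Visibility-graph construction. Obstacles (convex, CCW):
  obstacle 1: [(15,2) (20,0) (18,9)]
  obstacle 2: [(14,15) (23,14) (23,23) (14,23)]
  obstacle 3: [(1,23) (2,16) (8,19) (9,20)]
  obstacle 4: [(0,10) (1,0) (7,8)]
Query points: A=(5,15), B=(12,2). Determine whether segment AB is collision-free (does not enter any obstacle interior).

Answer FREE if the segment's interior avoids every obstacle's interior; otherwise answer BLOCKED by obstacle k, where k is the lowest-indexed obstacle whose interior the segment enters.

FREE

Obstacle 1 [(15,2) (20,0) (18,9)]:
  edge (15,2)–(20,0): clear
  edge (20,0)–(18,9): clear
  edge (18,9)–(15,2): clear
  midpoint (17/2,17/2) outside
  → clear
Obstacle 2 [(14,15) (23,14) (23,23) (14,23)]:
  edge (14,15)–(23,14): clear
  edge (23,14)–(23,23): clear
  edge (23,23)–(14,23): clear
  edge (14,23)–(14,15): clear
  midpoint (17/2,17/2) outside
  → clear
Obstacle 3 [(1,23) (2,16) (8,19) (9,20)]:
  edge (1,23)–(2,16): clear
  edge (2,16)–(8,19): clear
  edge (8,19)–(9,20): clear
  edge (9,20)–(1,23): clear
  midpoint (17/2,17/2) outside
  → clear
Obstacle 4 [(0,10) (1,0) (7,8)]:
  edge (0,10)–(1,0): clear
  edge (1,0)–(7,8): clear
  edge (7,8)–(0,10): clear
  midpoint (17/2,17/2) outside
  → clear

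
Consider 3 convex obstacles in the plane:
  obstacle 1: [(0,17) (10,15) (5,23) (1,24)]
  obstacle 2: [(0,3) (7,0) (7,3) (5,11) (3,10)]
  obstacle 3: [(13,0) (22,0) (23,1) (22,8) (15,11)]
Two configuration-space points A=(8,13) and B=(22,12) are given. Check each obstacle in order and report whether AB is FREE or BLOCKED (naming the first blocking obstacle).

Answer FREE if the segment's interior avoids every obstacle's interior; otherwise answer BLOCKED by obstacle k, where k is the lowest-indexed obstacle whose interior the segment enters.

FREE

Obstacle 1 [(0,17) (10,15) (5,23) (1,24)]:
  edge (0,17)–(10,15): clear
  edge (10,15)–(5,23): clear
  edge (5,23)–(1,24): clear
  edge (1,24)–(0,17): clear
  midpoint (15,25/2) outside
  → clear
Obstacle 2 [(0,3) (7,0) (7,3) (5,11) (3,10)]:
  edge (0,3)–(7,0): clear
  edge (7,0)–(7,3): clear
  edge (7,3)–(5,11): clear
  edge (5,11)–(3,10): clear
  edge (3,10)–(0,3): clear
  midpoint (15,25/2) outside
  → clear
Obstacle 3 [(13,0) (22,0) (23,1) (22,8) (15,11)]:
  edge (13,0)–(22,0): clear
  edge (22,0)–(23,1): clear
  edge (23,1)–(22,8): clear
  edge (22,8)–(15,11): clear
  edge (15,11)–(13,0): clear
  midpoint (15,25/2) outside
  → clear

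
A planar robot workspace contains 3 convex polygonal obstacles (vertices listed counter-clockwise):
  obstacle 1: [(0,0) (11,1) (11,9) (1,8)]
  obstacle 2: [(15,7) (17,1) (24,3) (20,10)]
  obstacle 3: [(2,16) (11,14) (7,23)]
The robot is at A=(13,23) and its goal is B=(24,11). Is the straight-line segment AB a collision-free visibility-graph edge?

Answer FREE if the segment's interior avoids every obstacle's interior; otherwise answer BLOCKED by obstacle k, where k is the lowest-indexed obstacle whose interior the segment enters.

FREE

Obstacle 1 [(0,0) (11,1) (11,9) (1,8)]:
  edge (0,0)–(11,1): clear
  edge (11,1)–(11,9): clear
  edge (11,9)–(1,8): clear
  edge (1,8)–(0,0): clear
  midpoint (37/2,17) outside
  → clear
Obstacle 2 [(15,7) (17,1) (24,3) (20,10)]:
  edge (15,7)–(17,1): clear
  edge (17,1)–(24,3): clear
  edge (24,3)–(20,10): clear
  edge (20,10)–(15,7): clear
  midpoint (37/2,17) outside
  → clear
Obstacle 3 [(2,16) (11,14) (7,23)]:
  edge (2,16)–(11,14): clear
  edge (11,14)–(7,23): clear
  edge (7,23)–(2,16): clear
  midpoint (37/2,17) outside
  → clear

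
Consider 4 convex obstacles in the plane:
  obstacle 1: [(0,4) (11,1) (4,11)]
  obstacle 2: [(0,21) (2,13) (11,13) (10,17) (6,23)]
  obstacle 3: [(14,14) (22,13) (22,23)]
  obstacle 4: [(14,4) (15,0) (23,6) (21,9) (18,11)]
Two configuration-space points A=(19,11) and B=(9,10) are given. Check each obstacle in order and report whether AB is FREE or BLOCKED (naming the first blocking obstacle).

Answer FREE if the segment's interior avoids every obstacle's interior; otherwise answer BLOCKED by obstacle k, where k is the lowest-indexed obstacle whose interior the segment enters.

BLOCKED by obstacle 4

Obstacle 1 [(0,4) (11,1) (4,11)]:
  edge (0,4)–(11,1): clear
  edge (11,1)–(4,11): clear
  edge (4,11)–(0,4): clear
  midpoint (14,21/2) outside
  → clear
Obstacle 2 [(0,21) (2,13) (11,13) (10,17) (6,23)]:
  edge (0,21)–(2,13): clear
  edge (2,13)–(11,13): clear
  edge (11,13)–(10,17): clear
  edge (10,17)–(6,23): clear
  edge (6,23)–(0,21): clear
  midpoint (14,21/2) outside
  → clear
Obstacle 3 [(14,14) (22,13) (22,23)]:
  edge (14,14)–(22,13): clear
  edge (22,13)–(22,23): clear
  edge (22,23)–(14,14): clear
  midpoint (14,21/2) outside
  → clear
Obstacle 4 [(14,4) (15,0) (23,6) (21,9) (18,11)]:
  edge (14,4)–(15,0): clear
  edge (15,0)–(23,6): clear
  edge (23,6)–(21,9): clear
  edge (21,9)–(18,11): crosses AB
  edge (18,11)–(14,4): crosses AB
  → BLOCKED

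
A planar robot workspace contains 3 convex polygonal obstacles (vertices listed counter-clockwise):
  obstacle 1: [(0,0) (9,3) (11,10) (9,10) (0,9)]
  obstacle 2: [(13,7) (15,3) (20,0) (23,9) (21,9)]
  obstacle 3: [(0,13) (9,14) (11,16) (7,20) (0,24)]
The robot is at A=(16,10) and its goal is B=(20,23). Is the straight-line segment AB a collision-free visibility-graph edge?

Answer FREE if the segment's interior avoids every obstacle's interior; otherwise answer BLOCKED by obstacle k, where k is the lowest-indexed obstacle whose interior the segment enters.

Obstacle 1 [(0,0) (9,3) (11,10) (9,10) (0,9)]:
  edge (0,0)–(9,3): clear
  edge (9,3)–(11,10): clear
  edge (11,10)–(9,10): clear
  edge (9,10)–(0,9): clear
  edge (0,9)–(0,0): clear
  midpoint (18,33/2) outside
  → clear
Obstacle 2 [(13,7) (15,3) (20,0) (23,9) (21,9)]:
  edge (13,7)–(15,3): clear
  edge (15,3)–(20,0): clear
  edge (20,0)–(23,9): clear
  edge (23,9)–(21,9): clear
  edge (21,9)–(13,7): clear
  midpoint (18,33/2) outside
  → clear
Obstacle 3 [(0,13) (9,14) (11,16) (7,20) (0,24)]:
  edge (0,13)–(9,14): clear
  edge (9,14)–(11,16): clear
  edge (11,16)–(7,20): clear
  edge (7,20)–(0,24): clear
  edge (0,24)–(0,13): clear
  midpoint (18,33/2) outside
  → clear

FREE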